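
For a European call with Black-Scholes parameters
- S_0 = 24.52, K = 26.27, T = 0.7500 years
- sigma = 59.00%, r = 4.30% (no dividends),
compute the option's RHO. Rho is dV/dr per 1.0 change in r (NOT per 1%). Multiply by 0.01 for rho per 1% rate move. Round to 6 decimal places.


Answer: Rho = 7.091533

Derivation:
d1 = 0.1836737277; d2 = -0.3272812605
phi(d1) = 0.3922693521; exp(-qT) = 1.0000000000; exp(-rT) = 0.9682644857
N(d2) = 0.3717275823
Rho = K*T*exp(-rT)*N(d2) = 26.2700 * 0.7500 * 0.9682644857 * 0.3717275823 = 7.091533


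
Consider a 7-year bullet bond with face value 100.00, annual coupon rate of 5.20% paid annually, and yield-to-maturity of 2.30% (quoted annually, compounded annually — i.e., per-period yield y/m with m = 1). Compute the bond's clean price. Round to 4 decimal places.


Answer: Price = 118.5542

Derivation:
Coupon per period c = face * coupon_rate / m = 5.200000
Periods per year m = 1; per-period yield y/m = 0.023000
Number of cashflows N = 7
Cashflows (t years, CF_t, discount factor 1/(1+y/m)^(m*t), PV):
  t = 1.0000: CF_t = 5.200000, DF = 0.977517, PV = 5.083089
  t = 2.0000: CF_t = 5.200000, DF = 0.955540, PV = 4.968806
  t = 3.0000: CF_t = 5.200000, DF = 0.934056, PV = 4.857093
  t = 4.0000: CF_t = 5.200000, DF = 0.913056, PV = 4.747892
  t = 5.0000: CF_t = 5.200000, DF = 0.892528, PV = 4.641145
  t = 6.0000: CF_t = 5.200000, DF = 0.872461, PV = 4.536799
  t = 7.0000: CF_t = 105.200000, DF = 0.852846, PV = 89.719388
Price P = sum_t PV_t = 118.554213


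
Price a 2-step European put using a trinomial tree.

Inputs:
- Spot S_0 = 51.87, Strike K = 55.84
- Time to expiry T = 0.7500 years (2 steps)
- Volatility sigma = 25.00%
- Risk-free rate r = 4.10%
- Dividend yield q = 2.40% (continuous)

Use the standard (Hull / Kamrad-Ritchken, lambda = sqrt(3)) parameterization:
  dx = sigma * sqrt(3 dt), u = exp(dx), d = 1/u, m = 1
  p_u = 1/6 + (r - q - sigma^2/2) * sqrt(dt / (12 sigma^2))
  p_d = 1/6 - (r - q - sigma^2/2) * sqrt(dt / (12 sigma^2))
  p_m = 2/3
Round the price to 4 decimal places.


Answer: Price = V(0,0) = 6.3592

Derivation:
dt = T/N = 0.375000; dx = sigma*sqrt(3*dt) = 0.265165
u = exp(dx) = 1.303646; d = 1/u = 0.767079
p_u = 0.156590, p_m = 0.666667, p_d = 0.176743
Discount per step: exp(-r*dt) = 0.984743
Stock lattice S(k, j) with j the centered position index:
  k=0: S(0,+0) = 51.8700
  k=1: S(1,-1) = 39.7884; S(1,+0) = 51.8700; S(1,+1) = 67.6201
  k=2: S(2,-2) = 30.5209; S(2,-1) = 39.7884; S(2,+0) = 51.8700; S(2,+1) = 67.6201; S(2,+2) = 88.1527
Terminal payoffs V(N, j) = max(K - S_T, 0):
  V(2,-2) = 25.319136; V(2,-1) = 16.051595; V(2,+0) = 3.970000; V(2,+1) = 0.000000; V(2,+2) = 0.000000
Backward induction: V(k, j) = exp(-r*dt) * [p_u * V(k+1, j+1) + p_m * V(k+1, j) + p_d * V(k+1, j-1)]
  V(1,-1) = exp(-r*dt) * [p_u*3.970000 + p_m*16.051595 + p_d*25.319136] = 15.556674
  V(1,+0) = exp(-r*dt) * [p_u*0.000000 + p_m*3.970000 + p_d*16.051595] = 5.400006
  V(1,+1) = exp(-r*dt) * [p_u*0.000000 + p_m*0.000000 + p_d*3.970000] = 0.690964
  V(0,+0) = exp(-r*dt) * [p_u*0.690964 + p_m*5.400006 + p_d*15.556674] = 6.359206


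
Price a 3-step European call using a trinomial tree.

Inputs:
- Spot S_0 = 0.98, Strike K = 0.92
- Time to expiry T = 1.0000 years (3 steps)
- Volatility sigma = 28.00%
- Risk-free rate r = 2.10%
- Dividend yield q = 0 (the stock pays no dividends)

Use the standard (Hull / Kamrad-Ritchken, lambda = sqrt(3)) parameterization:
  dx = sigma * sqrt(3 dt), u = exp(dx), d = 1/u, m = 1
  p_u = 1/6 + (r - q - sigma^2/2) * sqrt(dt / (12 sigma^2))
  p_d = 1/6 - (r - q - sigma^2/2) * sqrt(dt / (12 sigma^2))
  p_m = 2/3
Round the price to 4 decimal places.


dt = T/N = 0.333333; dx = sigma*sqrt(3*dt) = 0.280000
u = exp(dx) = 1.323130; d = 1/u = 0.755784
p_u = 0.155833, p_m = 0.666667, p_d = 0.177500
Discount per step: exp(-r*dt) = 0.993024
Stock lattice S(k, j) with j the centered position index:
  k=0: S(0,+0) = 0.9800
  k=1: S(1,-1) = 0.7407; S(1,+0) = 0.9800; S(1,+1) = 1.2967
  k=2: S(2,-2) = 0.5598; S(2,-1) = 0.7407; S(2,+0) = 0.9800; S(2,+1) = 1.2967; S(2,+2) = 1.7157
  k=3: S(3,-3) = 0.4231; S(3,-2) = 0.5598; S(3,-1) = 0.7407; S(3,+0) = 0.9800; S(3,+1) = 1.2967; S(3,+2) = 1.7157; S(3,+3) = 2.2700
Terminal payoffs V(N, j) = max(S_T - K, 0):
  V(3,-3) = 0.000000; V(3,-2) = 0.000000; V(3,-1) = 0.000000; V(3,+0) = 0.060000; V(3,+1) = 0.376667; V(3,+2) = 0.795659; V(3,+3) = 1.350040
Backward induction: V(k, j) = exp(-r*dt) * [p_u * V(k+1, j+1) + p_m * V(k+1, j) + p_d * V(k+1, j-1)]
  V(2,-2) = exp(-r*dt) * [p_u*0.000000 + p_m*0.000000 + p_d*0.000000] = 0.000000
  V(2,-1) = exp(-r*dt) * [p_u*0.060000 + p_m*0.000000 + p_d*0.000000] = 0.009285
  V(2,+0) = exp(-r*dt) * [p_u*0.376667 + p_m*0.060000 + p_d*0.000000] = 0.098009
  V(2,+1) = exp(-r*dt) * [p_u*0.795659 + p_m*0.376667 + p_d*0.060000] = 0.383061
  V(2,+2) = exp(-r*dt) * [p_u*1.350040 + p_m*0.795659 + p_d*0.376667] = 0.802045
  V(1,-1) = exp(-r*dt) * [p_u*0.098009 + p_m*0.009285 + p_d*0.000000] = 0.021313
  V(1,+0) = exp(-r*dt) * [p_u*0.383061 + p_m*0.098009 + p_d*0.009285] = 0.125797
  V(1,+1) = exp(-r*dt) * [p_u*0.802045 + p_m*0.383061 + p_d*0.098009] = 0.394981
  V(0,+0) = exp(-r*dt) * [p_u*0.394981 + p_m*0.125797 + p_d*0.021313] = 0.148158

Answer: Price = V(0,0) = 0.1482


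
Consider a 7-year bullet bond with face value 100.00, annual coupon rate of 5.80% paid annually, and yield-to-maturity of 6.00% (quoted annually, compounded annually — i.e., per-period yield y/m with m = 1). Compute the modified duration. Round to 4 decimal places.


Coupon per period c = face * coupon_rate / m = 5.800000
Periods per year m = 1; per-period yield y/m = 0.060000
Number of cashflows N = 7
Cashflows (t years, CF_t, discount factor 1/(1+y/m)^(m*t), PV):
  t = 1.0000: CF_t = 5.800000, DF = 0.943396, PV = 5.471698
  t = 2.0000: CF_t = 5.800000, DF = 0.889996, PV = 5.161979
  t = 3.0000: CF_t = 5.800000, DF = 0.839619, PV = 4.869792
  t = 4.0000: CF_t = 5.800000, DF = 0.792094, PV = 4.594143
  t = 5.0000: CF_t = 5.800000, DF = 0.747258, PV = 4.334097
  t = 6.0000: CF_t = 5.800000, DF = 0.704961, PV = 4.088771
  t = 7.0000: CF_t = 105.800000, DF = 0.665057, PV = 70.363043
Price P = sum_t PV_t = 98.883524
First compute Macaulay numerator sum_t t * PV_t:
  t * PV_t at t = 1.0000: 5.471698
  t * PV_t at t = 2.0000: 10.323959
  t * PV_t at t = 3.0000: 14.609376
  t * PV_t at t = 4.0000: 18.376573
  t * PV_t at t = 5.0000: 21.670487
  t * PV_t at t = 6.0000: 24.532627
  t * PV_t at t = 7.0000: 492.541298
Macaulay duration D = 587.526017 / 98.883524 = 5.941597
Modified duration = D / (1 + y/m) = 5.941597 / (1 + 0.060000) = 5.605280

Answer: Modified duration = 5.6053


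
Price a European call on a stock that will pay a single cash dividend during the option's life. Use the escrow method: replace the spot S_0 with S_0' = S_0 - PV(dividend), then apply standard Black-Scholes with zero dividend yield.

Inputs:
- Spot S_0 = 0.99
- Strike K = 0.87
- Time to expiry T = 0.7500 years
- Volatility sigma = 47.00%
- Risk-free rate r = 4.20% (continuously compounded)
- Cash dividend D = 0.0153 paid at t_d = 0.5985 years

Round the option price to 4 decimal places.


PV(D) = D * exp(-r * t_d) = 0.0153 * 0.97517630 = 0.01492020
S_0' = S_0 - PV(D) = 0.9900 - 0.01492020 = 0.97507980
d1 = (ln(S_0'/K) + (r + sigma^2/2)*T) / (sigma*sqrt(T)) = 0.56104591
d2 = d1 - sigma*sqrt(T) = 0.15401397
exp(-rT) = 0.96899096
N(d1) = 0.71261688; N(d2) = 0.56120064
C = S_0' * N(d1) - K * exp(-rT) * N(d2) = 0.97507980 * 0.71261688 - 0.8700 * 0.96899096 * 0.56120064 = 0.2218

Answer: Price = 0.2218


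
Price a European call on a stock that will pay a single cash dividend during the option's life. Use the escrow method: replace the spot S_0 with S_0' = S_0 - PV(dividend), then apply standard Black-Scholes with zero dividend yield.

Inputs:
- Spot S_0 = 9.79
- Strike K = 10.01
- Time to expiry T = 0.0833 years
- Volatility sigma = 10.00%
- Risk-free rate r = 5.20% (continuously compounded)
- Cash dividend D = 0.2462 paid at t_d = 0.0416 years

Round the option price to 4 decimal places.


Answer: Price = 0.0082

Derivation:
PV(D) = D * exp(-r * t_d) = 0.2462 * 0.99783914 = 0.24566800
S_0' = S_0 - PV(D) = 9.7900 - 0.24566800 = 9.54433200
d1 = (ln(S_0'/K) + (r + sigma^2/2)*T) / (sigma*sqrt(T)) = -1.48601655
d2 = d1 - sigma*sqrt(T) = -1.51487829
exp(-rT) = 0.99567777
N(d1) = 0.06863737; N(d2) = 0.06490161
C = S_0' * N(d1) - K * exp(-rT) * N(d2) = 9.54433200 * 0.06863737 - 10.0100 * 0.99567777 * 0.06490161 = 0.0082


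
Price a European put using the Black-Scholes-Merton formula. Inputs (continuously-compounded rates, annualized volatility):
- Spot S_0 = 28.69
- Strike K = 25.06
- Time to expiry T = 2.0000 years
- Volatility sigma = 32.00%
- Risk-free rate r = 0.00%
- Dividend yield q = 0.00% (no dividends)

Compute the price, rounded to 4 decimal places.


d1 = (ln(S/K) + (r - q + 0.5*sigma^2) * T) / (sigma * sqrt(T)) = 0.52519402
d2 = d1 - sigma * sqrt(T) = 0.07264568
exp(-rT) = 1.00000000; exp(-qT) = 1.00000000
P = K * exp(-rT) * N(-d2) - S_0 * exp(-qT) * N(-d1)
N(-d1) = 0.29972416; N(-d2) = 0.47104404
P = 25.0600 * 1.00000000 * 0.47104404 - 28.6900 * 1.00000000 * 0.29972416 = 3.2053

Answer: Price = 3.2053


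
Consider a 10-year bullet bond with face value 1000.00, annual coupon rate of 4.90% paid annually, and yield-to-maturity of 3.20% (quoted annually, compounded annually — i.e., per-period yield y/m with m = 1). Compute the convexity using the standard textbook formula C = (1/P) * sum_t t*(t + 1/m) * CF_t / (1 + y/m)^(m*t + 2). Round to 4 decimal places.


Answer: Convexity = 79.8138

Derivation:
Coupon per period c = face * coupon_rate / m = 49.000000
Periods per year m = 1; per-period yield y/m = 0.032000
Number of cashflows N = 10
Cashflows (t years, CF_t, discount factor 1/(1+y/m)^(m*t), PV):
  t = 1.0000: CF_t = 49.000000, DF = 0.968992, PV = 47.480620
  t = 2.0000: CF_t = 49.000000, DF = 0.938946, PV = 46.008353
  t = 3.0000: CF_t = 49.000000, DF = 0.909831, PV = 44.581737
  t = 4.0000: CF_t = 49.000000, DF = 0.881620, PV = 43.199358
  t = 5.0000: CF_t = 49.000000, DF = 0.854283, PV = 41.859843
  t = 6.0000: CF_t = 49.000000, DF = 0.827793, PV = 40.561863
  t = 7.0000: CF_t = 49.000000, DF = 0.802125, PV = 39.304131
  t = 8.0000: CF_t = 49.000000, DF = 0.777253, PV = 38.085398
  t = 9.0000: CF_t = 49.000000, DF = 0.753152, PV = 36.904456
  t = 10.0000: CF_t = 1049.000000, DF = 0.729799, PV = 765.558733
Price P = sum_t PV_t = 1143.544493
Convexity numerator sum_t t*(t + 1/m) * CF_t / (1+y/m)^(m*t + 2):
  t = 1.0000: term = 89.163475
  t = 2.0000: term = 259.196147
  t = 3.0000: term = 502.318114
  t = 4.0000: term = 811.237265
  t = 5.0000: term = 1179.123931
  t = 6.0000: term = 1599.586728
  t = 7.0000: term = 2066.649519
  t = 8.0000: term = 2574.729468
  t = 9.0000: term = 3118.616119
  t = 10.0000: term = 79070.012209
Convexity = (1/P) * sum = 91270.632975 / 1143.544493 = 79.813801


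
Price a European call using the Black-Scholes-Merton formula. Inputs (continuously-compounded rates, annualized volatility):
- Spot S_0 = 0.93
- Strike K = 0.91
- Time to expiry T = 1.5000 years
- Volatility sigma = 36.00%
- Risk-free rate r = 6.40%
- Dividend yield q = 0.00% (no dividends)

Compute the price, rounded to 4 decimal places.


d1 = (ln(S/K) + (r - q + 0.5*sigma^2) * T) / (sigma * sqrt(T)) = 0.48749379
d2 = d1 - sigma * sqrt(T) = 0.04658564
exp(-rT) = 0.90846402; exp(-qT) = 1.00000000
C = S_0 * exp(-qT) * N(d1) - K * exp(-rT) * N(d2)
N(d1) = 0.68704578; N(d2) = 0.51857826
C = 0.9300 * 1.00000000 * 0.68704578 - 0.9100 * 0.90846402 * 0.51857826 = 0.2102

Answer: Price = 0.2102


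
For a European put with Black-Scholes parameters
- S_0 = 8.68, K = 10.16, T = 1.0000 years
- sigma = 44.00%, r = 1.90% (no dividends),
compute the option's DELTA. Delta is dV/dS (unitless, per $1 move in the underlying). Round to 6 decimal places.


Answer: Delta = -0.537695

Derivation:
d1 = -0.0946293488; d2 = -0.5346293488
phi(d1) = 0.3971600662; exp(-qT) = 1.0000000000; exp(-rT) = 0.9811793622
N(-d1) = 0.5376953813
Delta = -exp(-qT) * N(-d1) = -1.0000000000 * 0.5376953813 = -0.537695


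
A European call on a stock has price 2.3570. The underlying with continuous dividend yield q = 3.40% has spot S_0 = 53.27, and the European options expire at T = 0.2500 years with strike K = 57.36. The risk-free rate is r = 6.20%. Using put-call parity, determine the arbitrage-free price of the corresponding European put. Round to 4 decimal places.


Put-call parity: C - P = S_0 * exp(-qT) - K * exp(-rT).
S_0 * exp(-qT) = 53.2700 * 0.99153602 = 52.81912394
K * exp(-rT) = 57.3600 * 0.98461951 = 56.47777491
P = C - S*exp(-qT) + K*exp(-rT)
P = 2.3570 - 52.81912394 + 56.47777491 = 6.0157

Answer: Put price = 6.0157


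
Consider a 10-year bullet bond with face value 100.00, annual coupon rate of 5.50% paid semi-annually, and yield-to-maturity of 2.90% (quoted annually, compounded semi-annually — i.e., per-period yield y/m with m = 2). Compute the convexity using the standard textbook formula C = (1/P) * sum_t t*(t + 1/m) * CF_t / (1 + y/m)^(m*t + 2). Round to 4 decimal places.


Coupon per period c = face * coupon_rate / m = 2.750000
Periods per year m = 2; per-period yield y/m = 0.014500
Number of cashflows N = 20
Cashflows (t years, CF_t, discount factor 1/(1+y/m)^(m*t), PV):
  t = 0.5000: CF_t = 2.750000, DF = 0.985707, PV = 2.710695
  t = 1.0000: CF_t = 2.750000, DF = 0.971619, PV = 2.671952
  t = 1.5000: CF_t = 2.750000, DF = 0.957732, PV = 2.633762
  t = 2.0000: CF_t = 2.750000, DF = 0.944043, PV = 2.596118
  t = 2.5000: CF_t = 2.750000, DF = 0.930550, PV = 2.559013
  t = 3.0000: CF_t = 2.750000, DF = 0.917250, PV = 2.522437
  t = 3.5000: CF_t = 2.750000, DF = 0.904140, PV = 2.486385
  t = 4.0000: CF_t = 2.750000, DF = 0.891217, PV = 2.450847
  t = 4.5000: CF_t = 2.750000, DF = 0.878479, PV = 2.415818
  t = 5.0000: CF_t = 2.750000, DF = 0.865923, PV = 2.381289
  t = 5.5000: CF_t = 2.750000, DF = 0.853547, PV = 2.347254
  t = 6.0000: CF_t = 2.750000, DF = 0.841347, PV = 2.313705
  t = 6.5000: CF_t = 2.750000, DF = 0.829322, PV = 2.280636
  t = 7.0000: CF_t = 2.750000, DF = 0.817469, PV = 2.248040
  t = 7.5000: CF_t = 2.750000, DF = 0.805785, PV = 2.215909
  t = 8.0000: CF_t = 2.750000, DF = 0.794268, PV = 2.184238
  t = 8.5000: CF_t = 2.750000, DF = 0.782916, PV = 2.153019
  t = 9.0000: CF_t = 2.750000, DF = 0.771726, PV = 2.122246
  t = 9.5000: CF_t = 2.750000, DF = 0.760696, PV = 2.091913
  t = 10.0000: CF_t = 102.750000, DF = 0.749823, PV = 77.044351
Price P = sum_t PV_t = 122.429629
Convexity numerator sum_t t*(t + 1/m) * CF_t / (1+y/m)^(m*t + 2):
  t = 0.5000: term = 1.316881
  t = 1.0000: term = 3.894178
  t = 1.5000: term = 7.677038
  t = 2.0000: term = 12.612187
  t = 2.5000: term = 18.647886
  t = 3.0000: term = 25.733898
  t = 3.5000: term = 33.821453
  t = 4.0000: term = 42.863209
  t = 4.5000: term = 52.813220
  t = 5.0000: term = 63.626901
  t = 5.5000: term = 75.260997
  t = 6.0000: term = 87.673548
  t = 6.5000: term = 100.823860
  t = 7.0000: term = 114.672472
  t = 7.5000: term = 129.181128
  t = 8.0000: term = 144.312743
  t = 8.5000: term = 160.031381
  t = 9.0000: term = 176.302220
  t = 9.5000: term = 193.091528
  t = 10.0000: term = 7860.062502
Convexity = (1/P) * sum = 9304.419230 / 122.429629 = 75.998100

Answer: Convexity = 75.9981


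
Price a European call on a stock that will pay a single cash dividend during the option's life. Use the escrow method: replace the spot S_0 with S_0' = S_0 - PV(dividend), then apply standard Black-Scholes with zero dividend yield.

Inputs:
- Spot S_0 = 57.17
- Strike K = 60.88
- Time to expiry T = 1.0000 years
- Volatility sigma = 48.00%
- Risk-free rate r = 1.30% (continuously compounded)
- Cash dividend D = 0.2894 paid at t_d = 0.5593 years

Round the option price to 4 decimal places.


PV(D) = D * exp(-r * t_d) = 0.2894 * 0.99275547 = 0.28730343
S_0' = S_0 - PV(D) = 57.1700 - 0.28730343 = 56.88269657
d1 = (ln(S_0'/K) + (r + sigma^2/2)*T) / (sigma*sqrt(T)) = 0.12559683
d2 = d1 - sigma*sqrt(T) = -0.35440317
exp(-rT) = 0.98708414
N(d1) = 0.54997446; N(d2) = 0.36151838
C = S_0' * N(d1) - K * exp(-rT) * N(d2) = 56.88269657 * 0.54997446 - 60.8800 * 0.98708414 * 0.36151838 = 9.5591

Answer: Price = 9.5591


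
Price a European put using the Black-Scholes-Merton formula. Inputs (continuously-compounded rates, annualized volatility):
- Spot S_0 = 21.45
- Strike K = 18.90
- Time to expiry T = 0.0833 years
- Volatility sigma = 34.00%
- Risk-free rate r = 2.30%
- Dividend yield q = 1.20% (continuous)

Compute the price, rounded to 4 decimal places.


Answer: Price = 0.0899

Derivation:
d1 = (ln(S/K) + (r - q + 0.5*sigma^2) * T) / (sigma * sqrt(T)) = 1.34814918
d2 = d1 - sigma * sqrt(T) = 1.25001927
exp(-rT) = 0.99808593; exp(-qT) = 0.99900090
P = K * exp(-rT) * N(-d2) - S_0 * exp(-qT) * N(-d1)
N(-d1) = 0.08880520; N(-d2) = 0.10564625
P = 18.9000 * 0.99808593 * 0.10564625 - 21.4500 * 0.99900090 * 0.08880520 = 0.0899


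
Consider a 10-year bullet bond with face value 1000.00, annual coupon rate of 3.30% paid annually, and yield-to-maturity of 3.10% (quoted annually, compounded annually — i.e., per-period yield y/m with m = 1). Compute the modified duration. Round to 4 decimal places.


Answer: Modified duration = 8.4302

Derivation:
Coupon per period c = face * coupon_rate / m = 33.000000
Periods per year m = 1; per-period yield y/m = 0.031000
Number of cashflows N = 10
Cashflows (t years, CF_t, discount factor 1/(1+y/m)^(m*t), PV):
  t = 1.0000: CF_t = 33.000000, DF = 0.969932, PV = 32.007759
  t = 2.0000: CF_t = 33.000000, DF = 0.940768, PV = 31.045353
  t = 3.0000: CF_t = 33.000000, DF = 0.912481, PV = 30.111885
  t = 4.0000: CF_t = 33.000000, DF = 0.885045, PV = 29.206484
  t = 5.0000: CF_t = 33.000000, DF = 0.858434, PV = 28.328307
  t = 6.0000: CF_t = 33.000000, DF = 0.832622, PV = 27.476534
  t = 7.0000: CF_t = 33.000000, DF = 0.807587, PV = 26.650372
  t = 8.0000: CF_t = 33.000000, DF = 0.783305, PV = 25.849052
  t = 9.0000: CF_t = 33.000000, DF = 0.759752, PV = 25.071825
  t = 10.0000: CF_t = 1033.000000, DF = 0.736908, PV = 761.226097
Price P = sum_t PV_t = 1016.973669
First compute Macaulay numerator sum_t t * PV_t:
  t * PV_t at t = 1.0000: 32.007759
  t * PV_t at t = 2.0000: 62.090707
  t * PV_t at t = 3.0000: 90.335655
  t * PV_t at t = 4.0000: 116.825936
  t * PV_t at t = 5.0000: 141.641533
  t * PV_t at t = 6.0000: 164.859204
  t * PV_t at t = 7.0000: 186.552607
  t * PV_t at t = 8.0000: 206.792415
  t * PV_t at t = 9.0000: 225.646427
  t * PV_t at t = 10.0000: 7612.260969
Macaulay duration D = 8839.013213 / 1016.973669 = 8.691487
Modified duration = D / (1 + y/m) = 8.691487 / (1 + 0.031000) = 8.430152


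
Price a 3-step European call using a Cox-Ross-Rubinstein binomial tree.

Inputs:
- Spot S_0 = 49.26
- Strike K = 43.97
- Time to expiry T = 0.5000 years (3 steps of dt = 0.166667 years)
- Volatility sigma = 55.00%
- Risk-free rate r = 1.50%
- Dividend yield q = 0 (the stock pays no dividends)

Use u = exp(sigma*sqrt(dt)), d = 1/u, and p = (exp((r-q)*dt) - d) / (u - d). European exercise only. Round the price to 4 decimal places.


Answer: Price = V(0,0) = 10.6106

Derivation:
dt = T/N = 0.166667
u = exp(sigma*sqrt(dt)) = 1.251742; d = 1/u = 0.798886
p = (exp((r-q)*dt) - d) / (u - d) = 0.449628
Discount per step: exp(-r*dt) = 0.997503
Stock lattice S(k, i) with i counting down-moves:
  k=0: S(0,0) = 49.2600
  k=1: S(1,0) = 61.6608; S(1,1) = 39.3531
  k=2: S(2,0) = 77.1835; S(2,1) = 49.2600; S(2,2) = 31.4387
  k=3: S(3,0) = 96.6138; S(3,1) = 61.6608; S(3,2) = 39.3531; S(3,3) = 25.1159
Terminal payoffs V(N, i) = max(S_T - K, 0):
  V(3,0) = 52.643847; V(3,1) = 17.690834; V(3,2) = 0.000000; V(3,3) = 0.000000
Backward induction: V(k, i) = exp(-r*dt) * [p * V(k+1, i) + (1-p) * V(k+1, i+1)].
  V(2,0) = exp(-r*dt) * [p*52.643847 + (1-p)*17.690834] = 33.323273
  V(2,1) = exp(-r*dt) * [p*17.690834 + (1-p)*0.000000] = 7.934433
  V(2,2) = exp(-r*dt) * [p*0.000000 + (1-p)*0.000000] = 0.000000
  V(1,0) = exp(-r*dt) * [p*33.323273 + (1-p)*7.934433] = 19.301650
  V(1,1) = exp(-r*dt) * [p*7.934433 + (1-p)*0.000000] = 3.558635
  V(0,0) = exp(-r*dt) * [p*19.301650 + (1-p)*3.558635] = 10.610575


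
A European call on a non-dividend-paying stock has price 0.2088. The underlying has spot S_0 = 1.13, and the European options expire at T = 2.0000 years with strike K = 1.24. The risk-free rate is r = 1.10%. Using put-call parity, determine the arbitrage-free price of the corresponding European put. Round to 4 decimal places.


Put-call parity: C - P = S_0 * exp(-qT) - K * exp(-rT).
S_0 * exp(-qT) = 1.1300 * 1.00000000 = 1.13000000
K * exp(-rT) = 1.2400 * 0.97824024 = 1.21301789
P = C - S*exp(-qT) + K*exp(-rT)
P = 0.2088 - 1.13000000 + 1.21301789 = 0.2918

Answer: Put price = 0.2918


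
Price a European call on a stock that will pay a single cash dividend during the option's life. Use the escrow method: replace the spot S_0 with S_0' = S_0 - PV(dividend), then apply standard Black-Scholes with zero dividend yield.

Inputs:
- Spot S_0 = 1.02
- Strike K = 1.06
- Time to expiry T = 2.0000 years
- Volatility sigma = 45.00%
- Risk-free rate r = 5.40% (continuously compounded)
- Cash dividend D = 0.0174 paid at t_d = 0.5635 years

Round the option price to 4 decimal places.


Answer: Price = 0.2706

Derivation:
PV(D) = D * exp(-r * t_d) = 0.0174 * 0.97002930 = 0.01687851
S_0' = S_0 - PV(D) = 1.0200 - 0.01687851 = 1.00312149
d1 = (ln(S_0'/K) + (r + sigma^2/2)*T) / (sigma*sqrt(T)) = 0.40124023
d2 = d1 - sigma*sqrt(T) = -0.23515587
exp(-rT) = 0.89762760
N(d1) = 0.65587837; N(d2) = 0.40704388
C = S_0' * N(d1) - K * exp(-rT) * N(d2) = 1.00312149 * 0.65587837 - 1.0600 * 0.89762760 * 0.40704388 = 0.2706


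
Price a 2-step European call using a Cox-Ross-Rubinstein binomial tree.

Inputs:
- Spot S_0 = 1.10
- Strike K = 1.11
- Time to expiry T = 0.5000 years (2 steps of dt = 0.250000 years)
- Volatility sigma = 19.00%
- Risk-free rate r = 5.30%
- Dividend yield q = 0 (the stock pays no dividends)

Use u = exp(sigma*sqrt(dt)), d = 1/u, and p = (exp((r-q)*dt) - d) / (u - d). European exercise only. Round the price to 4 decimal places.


dt = T/N = 0.250000
u = exp(sigma*sqrt(dt)) = 1.099659; d = 1/u = 0.909373
p = (exp((r-q)*dt) - d) / (u - d) = 0.546363
Discount per step: exp(-r*dt) = 0.986837
Stock lattice S(k, i) with i counting down-moves:
  k=0: S(0,0) = 1.1000
  k=1: S(1,0) = 1.2096; S(1,1) = 1.0003
  k=2: S(2,0) = 1.3302; S(2,1) = 1.1000; S(2,2) = 0.9097
Terminal payoffs V(N, i) = max(S_T - K, 0):
  V(2,0) = 0.220175; V(2,1) = 0.000000; V(2,2) = 0.000000
Backward induction: V(k, i) = exp(-r*dt) * [p * V(k+1, i) + (1-p) * V(k+1, i+1)].
  V(1,0) = exp(-r*dt) * [p*0.220175 + (1-p)*0.000000] = 0.118712
  V(1,1) = exp(-r*dt) * [p*0.000000 + (1-p)*0.000000] = 0.000000
  V(0,0) = exp(-r*dt) * [p*0.118712 + (1-p)*0.000000] = 0.064006

Answer: Price = V(0,0) = 0.0640


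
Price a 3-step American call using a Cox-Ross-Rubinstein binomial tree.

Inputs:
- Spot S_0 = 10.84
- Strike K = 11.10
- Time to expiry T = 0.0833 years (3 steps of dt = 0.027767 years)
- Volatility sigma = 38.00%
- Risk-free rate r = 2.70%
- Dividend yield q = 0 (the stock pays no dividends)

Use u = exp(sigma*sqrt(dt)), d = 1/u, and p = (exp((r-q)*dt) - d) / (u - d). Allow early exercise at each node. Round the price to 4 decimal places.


dt = T/N = 0.027767
u = exp(sigma*sqrt(dt)) = 1.065368; d = 1/u = 0.938642
p = (exp((r-q)*dt) - d) / (u - d) = 0.490093
Discount per step: exp(-r*dt) = 0.999251
Stock lattice S(k, i) with i counting down-moves:
  k=0: S(0,0) = 10.8400
  k=1: S(1,0) = 11.5486; S(1,1) = 10.1749
  k=2: S(2,0) = 12.3035; S(2,1) = 10.8400; S(2,2) = 9.5506
  k=3: S(3,0) = 13.1078; S(3,1) = 11.5486; S(3,2) = 10.1749; S(3,3) = 8.9646
Terminal payoffs V(N, i) = max(S_T - K, 0):
  V(3,0) = 2.007767; V(3,1) = 0.448594; V(3,2) = 0.000000; V(3,3) = 0.000000
Backward induction: V(k, i) = exp(-r*dt) * [p * V(k+1, i) + (1-p) * V(k+1, i+1)]; then take max(V_cont, immediate exercise) for American.
  V(2,0) = exp(-r*dt) * [p*2.007767 + (1-p)*0.448594] = 1.211825; exercise = 1.203507; V(2,0) = max -> 1.211825
  V(2,1) = exp(-r*dt) * [p*0.448594 + (1-p)*0.000000] = 0.219688; exercise = 0.000000; V(2,1) = max -> 0.219688
  V(2,2) = exp(-r*dt) * [p*0.000000 + (1-p)*0.000000] = 0.000000; exercise = 0.000000; V(2,2) = max -> 0.000000
  V(1,0) = exp(-r*dt) * [p*1.211825 + (1-p)*0.219688] = 0.705399; exercise = 0.448594; V(1,0) = max -> 0.705399
  V(1,1) = exp(-r*dt) * [p*0.219688 + (1-p)*0.000000] = 0.107587; exercise = 0.000000; V(1,1) = max -> 0.107587
  V(0,0) = exp(-r*dt) * [p*0.705399 + (1-p)*0.107587] = 0.400270; exercise = 0.000000; V(0,0) = max -> 0.400270

Answer: Price = V(0,0) = 0.4003


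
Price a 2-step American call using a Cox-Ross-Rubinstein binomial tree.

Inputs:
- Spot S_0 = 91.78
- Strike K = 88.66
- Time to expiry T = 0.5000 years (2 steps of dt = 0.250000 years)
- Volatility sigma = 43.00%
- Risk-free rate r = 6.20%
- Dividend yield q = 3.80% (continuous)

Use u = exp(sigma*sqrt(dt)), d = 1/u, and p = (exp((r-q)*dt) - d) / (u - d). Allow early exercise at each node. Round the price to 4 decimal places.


dt = T/N = 0.250000
u = exp(sigma*sqrt(dt)) = 1.239862; d = 1/u = 0.806541
p = (exp((r-q)*dt) - d) / (u - d) = 0.460344
Discount per step: exp(-r*dt) = 0.984620
Stock lattice S(k, i) with i counting down-moves:
  k=0: S(0,0) = 91.7800
  k=1: S(1,0) = 113.7945; S(1,1) = 74.0244
  k=2: S(2,0) = 141.0895; S(2,1) = 91.7800; S(2,2) = 59.7037
Terminal payoffs V(N, i) = max(S_T - K, 0):
  V(2,0) = 52.429496; V(2,1) = 3.120000; V(2,2) = 0.000000
Backward induction: V(k, i) = exp(-r*dt) * [p * V(k+1, i) + (1-p) * V(k+1, i+1)]; then take max(V_cont, immediate exercise) for American.
  V(1,0) = exp(-r*dt) * [p*52.429496 + (1-p)*3.120000] = 25.422230; exercise = 25.134525; V(1,0) = max -> 25.422230
  V(1,1) = exp(-r*dt) * [p*3.120000 + (1-p)*0.000000] = 1.414184; exercise = 0.000000; V(1,1) = max -> 1.414184
  V(0,0) = exp(-r*dt) * [p*25.422230 + (1-p)*1.414184] = 12.274415; exercise = 3.120000; V(0,0) = max -> 12.274415

Answer: Price = V(0,0) = 12.2744


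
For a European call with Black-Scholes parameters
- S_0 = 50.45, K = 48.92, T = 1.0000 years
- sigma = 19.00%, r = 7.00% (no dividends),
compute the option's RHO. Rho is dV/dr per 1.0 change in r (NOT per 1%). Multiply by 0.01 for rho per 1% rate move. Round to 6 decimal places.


Answer: Rho = 30.487668

Derivation:
d1 = 0.6255075578; d2 = 0.4355075578
phi(d1) = 0.3280568424; exp(-qT) = 1.0000000000; exp(-rT) = 0.9323938199
N(d2) = 0.6684029728
Rho = K*T*exp(-rT)*N(d2) = 48.9200 * 1.0000 * 0.9323938199 * 0.6684029728 = 30.487668


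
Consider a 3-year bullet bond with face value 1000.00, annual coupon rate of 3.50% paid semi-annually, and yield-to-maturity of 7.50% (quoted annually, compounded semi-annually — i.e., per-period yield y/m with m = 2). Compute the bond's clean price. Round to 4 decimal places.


Coupon per period c = face * coupon_rate / m = 17.500000
Periods per year m = 2; per-period yield y/m = 0.037500
Number of cashflows N = 6
Cashflows (t years, CF_t, discount factor 1/(1+y/m)^(m*t), PV):
  t = 0.5000: CF_t = 17.500000, DF = 0.963855, PV = 16.867470
  t = 1.0000: CF_t = 17.500000, DF = 0.929017, PV = 16.257802
  t = 1.5000: CF_t = 17.500000, DF = 0.895438, PV = 15.670171
  t = 2.0000: CF_t = 17.500000, DF = 0.863073, PV = 15.103779
  t = 2.5000: CF_t = 17.500000, DF = 0.831878, PV = 14.557859
  t = 3.0000: CF_t = 1017.500000, DF = 0.801810, PV = 815.841486
Price P = sum_t PV_t = 894.298568

Answer: Price = 894.2986


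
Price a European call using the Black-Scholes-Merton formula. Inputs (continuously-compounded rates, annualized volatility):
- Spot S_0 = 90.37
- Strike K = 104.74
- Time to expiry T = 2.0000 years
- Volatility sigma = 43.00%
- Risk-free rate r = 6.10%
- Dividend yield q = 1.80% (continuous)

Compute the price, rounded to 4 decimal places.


d1 = (ln(S/K) + (r - q + 0.5*sigma^2) * T) / (sigma * sqrt(T)) = 0.20281017
d2 = d1 - sigma * sqrt(T) = -0.40530166
exp(-rT) = 0.88514837; exp(-qT) = 0.96464029
C = S_0 * exp(-qT) * N(d1) - K * exp(-rT) * N(d2)
N(d1) = 0.58035830; N(d2) = 0.34262789
C = 90.3700 * 0.96464029 * 0.58035830 - 104.7400 * 0.88514837 * 0.34262789 = 18.8273

Answer: Price = 18.8273


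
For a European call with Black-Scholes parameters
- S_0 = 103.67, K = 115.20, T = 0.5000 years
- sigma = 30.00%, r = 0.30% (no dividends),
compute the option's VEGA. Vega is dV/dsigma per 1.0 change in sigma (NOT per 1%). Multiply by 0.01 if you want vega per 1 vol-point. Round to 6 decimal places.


d1 = -0.3839918434; d2 = -0.5961238778
phi(d1) = 0.3705883500; exp(-qT) = 1.0000000000; exp(-rT) = 0.9985011244
Vega = S * exp(-qT) * phi(d1) * sqrt(T) = 103.6700 * 1.0000000000 * 0.3705883500 * 0.7071067812 = 27.166261

Answer: Vega = 27.166261


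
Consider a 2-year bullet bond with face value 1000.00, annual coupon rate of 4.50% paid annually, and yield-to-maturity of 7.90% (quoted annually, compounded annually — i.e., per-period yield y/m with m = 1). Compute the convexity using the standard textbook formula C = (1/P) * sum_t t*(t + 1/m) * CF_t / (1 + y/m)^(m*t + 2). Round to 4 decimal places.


Coupon per period c = face * coupon_rate / m = 45.000000
Periods per year m = 1; per-period yield y/m = 0.079000
Number of cashflows N = 2
Cashflows (t years, CF_t, discount factor 1/(1+y/m)^(m*t), PV):
  t = 1.0000: CF_t = 45.000000, DF = 0.926784, PV = 41.705283
  t = 2.0000: CF_t = 1045.000000, DF = 0.858929, PV = 897.580484
Price P = sum_t PV_t = 939.285766
Convexity numerator sum_t t*(t + 1/m) * CF_t / (1+y/m)^(m*t + 2):
  t = 1.0000: term = 71.643728
  t = 2.0000: term = 4625.745789
Convexity = (1/P) * sum = 4697.389516 / 939.285766 = 5.001023

Answer: Convexity = 5.0010


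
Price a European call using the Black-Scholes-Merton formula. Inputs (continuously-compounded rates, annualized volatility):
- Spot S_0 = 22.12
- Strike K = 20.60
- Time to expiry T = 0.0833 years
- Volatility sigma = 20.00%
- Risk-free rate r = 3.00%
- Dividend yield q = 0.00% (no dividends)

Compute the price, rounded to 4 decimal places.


d1 = (ln(S/K) + (r - q + 0.5*sigma^2) * T) / (sigma * sqrt(T)) = 1.30546707
d2 = d1 - sigma * sqrt(T) = 1.24774359
exp(-rT) = 0.99750412; exp(-qT) = 1.00000000
C = S_0 * exp(-qT) * N(d1) - K * exp(-rT) * N(d2)
N(d1) = 0.90413307; N(d2) = 0.89393751
C = 22.1200 * 1.00000000 * 0.90413307 - 20.6000 * 0.99750412 * 0.89393751 = 1.6303

Answer: Price = 1.6303


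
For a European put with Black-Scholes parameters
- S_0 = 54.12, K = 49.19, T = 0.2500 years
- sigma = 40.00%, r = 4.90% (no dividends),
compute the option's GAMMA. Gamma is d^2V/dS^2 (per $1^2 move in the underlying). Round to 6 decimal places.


Answer: Gamma = 0.030054

Derivation:
d1 = 0.6388172625; d2 = 0.4388172625
phi(d1) = 0.3253081862; exp(-qT) = 1.0000000000; exp(-rT) = 0.9878247258
Gamma = exp(-qT) * phi(d1) / (S * sigma * sqrt(T)) = 1.0000000000 * 0.3253081862 / (54.1200 * 0.4000 * 0.5000000000) = 0.030054


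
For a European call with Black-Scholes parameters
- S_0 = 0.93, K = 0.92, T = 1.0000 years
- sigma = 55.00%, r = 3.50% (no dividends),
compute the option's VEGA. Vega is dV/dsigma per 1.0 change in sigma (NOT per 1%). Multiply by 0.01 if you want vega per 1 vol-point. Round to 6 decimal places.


Answer: Vega = 0.347950

Derivation:
d1 = 0.3582925747; d2 = -0.1917074253
phi(d1) = 0.3741399634; exp(-qT) = 1.0000000000; exp(-rT) = 0.9656054163
Vega = S * exp(-qT) * phi(d1) * sqrt(T) = 0.9300 * 1.0000000000 * 0.3741399634 * 1.0000000000 = 0.347950


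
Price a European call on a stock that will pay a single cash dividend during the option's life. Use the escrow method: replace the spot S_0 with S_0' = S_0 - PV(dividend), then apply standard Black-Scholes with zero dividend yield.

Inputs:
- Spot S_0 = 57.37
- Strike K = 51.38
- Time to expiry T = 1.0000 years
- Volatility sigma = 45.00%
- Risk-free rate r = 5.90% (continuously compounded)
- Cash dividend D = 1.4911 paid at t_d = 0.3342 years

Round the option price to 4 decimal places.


Answer: Price = 13.4828

Derivation:
PV(D) = D * exp(-r * t_d) = 1.4911 * 0.98047532 = 1.46198676
S_0' = S_0 - PV(D) = 57.3700 - 1.46198676 = 55.90801324
d1 = (ln(S_0'/K) + (r + sigma^2/2)*T) / (sigma*sqrt(T)) = 0.54379717
d2 = d1 - sigma*sqrt(T) = 0.09379717
exp(-rT) = 0.94270677
N(d1) = 0.70670947; N(d2) = 0.53736486
C = S_0' * N(d1) - K * exp(-rT) * N(d2) = 55.90801324 * 0.70670947 - 51.3800 * 0.94270677 * 0.53736486 = 13.4828


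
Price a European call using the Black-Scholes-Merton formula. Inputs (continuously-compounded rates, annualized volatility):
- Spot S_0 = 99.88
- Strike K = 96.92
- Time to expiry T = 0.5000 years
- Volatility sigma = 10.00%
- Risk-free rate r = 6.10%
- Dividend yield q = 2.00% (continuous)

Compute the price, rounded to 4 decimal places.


Answer: Price = 5.8263

Derivation:
d1 = (ln(S/K) + (r - q + 0.5*sigma^2) * T) / (sigma * sqrt(T)) = 0.75071504
d2 = d1 - sigma * sqrt(T) = 0.68000436
exp(-rT) = 0.96996043; exp(-qT) = 0.99004983
C = S_0 * exp(-qT) * N(d1) - K * exp(-rT) * N(d2)
N(d1) = 0.77358791; N(d2) = 0.75174915
C = 99.8800 * 0.99004983 * 0.77358791 - 96.9200 * 0.96996043 * 0.75174915 = 5.8263


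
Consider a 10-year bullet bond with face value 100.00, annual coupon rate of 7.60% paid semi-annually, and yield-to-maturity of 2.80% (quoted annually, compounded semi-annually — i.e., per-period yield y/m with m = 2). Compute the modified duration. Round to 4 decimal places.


Answer: Modified duration = 7.5765

Derivation:
Coupon per period c = face * coupon_rate / m = 3.800000
Periods per year m = 2; per-period yield y/m = 0.014000
Number of cashflows N = 20
Cashflows (t years, CF_t, discount factor 1/(1+y/m)^(m*t), PV):
  t = 0.5000: CF_t = 3.800000, DF = 0.986193, PV = 3.747535
  t = 1.0000: CF_t = 3.800000, DF = 0.972577, PV = 3.695793
  t = 1.5000: CF_t = 3.800000, DF = 0.959149, PV = 3.644767
  t = 2.0000: CF_t = 3.800000, DF = 0.945906, PV = 3.594444
  t = 2.5000: CF_t = 3.800000, DF = 0.932847, PV = 3.544817
  t = 3.0000: CF_t = 3.800000, DF = 0.919967, PV = 3.495875
  t = 3.5000: CF_t = 3.800000, DF = 0.907265, PV = 3.447608
  t = 4.0000: CF_t = 3.800000, DF = 0.894739, PV = 3.400008
  t = 4.5000: CF_t = 3.800000, DF = 0.882386, PV = 3.353065
  t = 5.0000: CF_t = 3.800000, DF = 0.870203, PV = 3.306770
  t = 5.5000: CF_t = 3.800000, DF = 0.858188, PV = 3.261115
  t = 6.0000: CF_t = 3.800000, DF = 0.846339, PV = 3.216090
  t = 6.5000: CF_t = 3.800000, DF = 0.834654, PV = 3.171686
  t = 7.0000: CF_t = 3.800000, DF = 0.823130, PV = 3.127895
  t = 7.5000: CF_t = 3.800000, DF = 0.811766, PV = 3.084710
  t = 8.0000: CF_t = 3.800000, DF = 0.800558, PV = 3.042120
  t = 8.5000: CF_t = 3.800000, DF = 0.789505, PV = 3.000118
  t = 9.0000: CF_t = 3.800000, DF = 0.778604, PV = 2.958696
  t = 9.5000: CF_t = 3.800000, DF = 0.767854, PV = 2.917847
  t = 10.0000: CF_t = 103.800000, DF = 0.757253, PV = 78.602843
Price P = sum_t PV_t = 141.613802
First compute Macaulay numerator sum_t t * PV_t:
  t * PV_t at t = 0.5000: 1.873767
  t * PV_t at t = 1.0000: 3.695793
  t * PV_t at t = 1.5000: 5.467150
  t * PV_t at t = 2.0000: 7.188889
  t * PV_t at t = 2.5000: 8.862043
  t * PV_t at t = 3.0000: 10.487624
  t * PV_t at t = 3.5000: 12.066629
  t * PV_t at t = 4.0000: 13.600033
  t * PV_t at t = 4.5000: 15.088794
  t * PV_t at t = 5.0000: 16.533852
  t * PV_t at t = 5.5000: 17.936132
  t * PV_t at t = 6.0000: 19.296537
  t * PV_t at t = 6.5000: 20.615959
  t * PV_t at t = 7.0000: 21.895268
  t * PV_t at t = 7.5000: 23.135321
  t * PV_t at t = 8.0000: 24.336959
  t * PV_t at t = 8.5000: 25.501004
  t * PV_t at t = 9.0000: 26.628268
  t * PV_t at t = 9.5000: 27.719542
  t * PV_t at t = 10.0000: 786.028428
Macaulay duration D = 1087.957993 / 141.613802 = 7.682570
Modified duration = D / (1 + y/m) = 7.682570 / (1 + 0.014000) = 7.576499


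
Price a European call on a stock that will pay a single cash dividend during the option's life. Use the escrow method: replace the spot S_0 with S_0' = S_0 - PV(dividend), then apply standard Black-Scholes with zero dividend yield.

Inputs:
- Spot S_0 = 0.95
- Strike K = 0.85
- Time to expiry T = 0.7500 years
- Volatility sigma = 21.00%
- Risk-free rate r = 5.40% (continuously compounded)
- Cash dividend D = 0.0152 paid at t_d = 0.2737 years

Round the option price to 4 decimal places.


PV(D) = D * exp(-r * t_d) = 0.0152 * 0.98532889 = 0.01497700
S_0' = S_0 - PV(D) = 0.9500 - 0.01497700 = 0.93502300
d1 = (ln(S_0'/K) + (r + sigma^2/2)*T) / (sigma*sqrt(T)) = 0.83783025
d2 = d1 - sigma*sqrt(T) = 0.65596492
exp(-rT) = 0.96030916
N(d1) = 0.79893698; N(d2) = 0.74407665
C = S_0' * N(d1) - K * exp(-rT) * N(d2) = 0.93502300 * 0.79893698 - 0.8500 * 0.96030916 * 0.74407665 = 0.1397

Answer: Price = 0.1397


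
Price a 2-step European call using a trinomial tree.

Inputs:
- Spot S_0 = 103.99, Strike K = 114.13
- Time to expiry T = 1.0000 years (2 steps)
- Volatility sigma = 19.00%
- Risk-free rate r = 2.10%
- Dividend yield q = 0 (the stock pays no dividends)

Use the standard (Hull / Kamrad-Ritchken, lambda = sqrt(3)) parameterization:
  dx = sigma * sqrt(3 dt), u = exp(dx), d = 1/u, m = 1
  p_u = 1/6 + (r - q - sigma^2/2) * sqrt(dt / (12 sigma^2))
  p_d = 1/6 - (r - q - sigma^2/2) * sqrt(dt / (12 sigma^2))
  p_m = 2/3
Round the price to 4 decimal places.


dt = T/N = 0.500000; dx = sigma*sqrt(3*dt) = 0.232702
u = exp(dx) = 1.262005; d = 1/u = 0.792390
p_u = 0.169836, p_m = 0.666667, p_d = 0.163497
Discount per step: exp(-r*dt) = 0.989555
Stock lattice S(k, j) with j the centered position index:
  k=0: S(0,+0) = 103.9900
  k=1: S(1,-1) = 82.4006; S(1,+0) = 103.9900; S(1,+1) = 131.2359
  k=2: S(2,-2) = 65.2934; S(2,-1) = 82.4006; S(2,+0) = 103.9900; S(2,+1) = 131.2359; S(2,+2) = 165.6203
Terminal payoffs V(N, j) = max(S_T - K, 0):
  V(2,-2) = 0.000000; V(2,-1) = 0.000000; V(2,+0) = 0.000000; V(2,+1) = 17.105874; V(2,+2) = 51.490295
Backward induction: V(k, j) = exp(-r*dt) * [p_u * V(k+1, j+1) + p_m * V(k+1, j) + p_d * V(k+1, j-1)]
  V(1,-1) = exp(-r*dt) * [p_u*0.000000 + p_m*0.000000 + p_d*0.000000] = 0.000000
  V(1,+0) = exp(-r*dt) * [p_u*17.105874 + p_m*0.000000 + p_d*0.000000] = 2.874848
  V(1,+1) = exp(-r*dt) * [p_u*51.490295 + p_m*17.105874 + p_d*0.000000] = 19.938364
  V(0,+0) = exp(-r*dt) * [p_u*19.938364 + p_m*2.874848 + p_d*0.000000] = 5.247428

Answer: Price = V(0,0) = 5.2474


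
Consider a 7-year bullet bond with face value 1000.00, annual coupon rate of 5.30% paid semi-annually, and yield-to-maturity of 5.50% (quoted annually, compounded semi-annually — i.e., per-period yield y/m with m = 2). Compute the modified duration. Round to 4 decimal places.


Coupon per period c = face * coupon_rate / m = 26.500000
Periods per year m = 2; per-period yield y/m = 0.027500
Number of cashflows N = 14
Cashflows (t years, CF_t, discount factor 1/(1+y/m)^(m*t), PV):
  t = 0.5000: CF_t = 26.500000, DF = 0.973236, PV = 25.790754
  t = 1.0000: CF_t = 26.500000, DF = 0.947188, PV = 25.100491
  t = 1.5000: CF_t = 26.500000, DF = 0.921838, PV = 24.428701
  t = 2.0000: CF_t = 26.500000, DF = 0.897166, PV = 23.774892
  t = 2.5000: CF_t = 26.500000, DF = 0.873154, PV = 23.138581
  t = 3.0000: CF_t = 26.500000, DF = 0.849785, PV = 22.519300
  t = 3.5000: CF_t = 26.500000, DF = 0.827041, PV = 21.916594
  t = 4.0000: CF_t = 26.500000, DF = 0.804906, PV = 21.330018
  t = 4.5000: CF_t = 26.500000, DF = 0.783364, PV = 20.759142
  t = 5.0000: CF_t = 26.500000, DF = 0.762398, PV = 20.203544
  t = 5.5000: CF_t = 26.500000, DF = 0.741993, PV = 19.662817
  t = 6.0000: CF_t = 26.500000, DF = 0.722134, PV = 19.136562
  t = 6.5000: CF_t = 26.500000, DF = 0.702807, PV = 18.624391
  t = 7.0000: CF_t = 1026.500000, DF = 0.683997, PV = 702.123204
Price P = sum_t PV_t = 988.508992
First compute Macaulay numerator sum_t t * PV_t:
  t * PV_t at t = 0.5000: 12.895377
  t * PV_t at t = 1.0000: 25.100491
  t * PV_t at t = 1.5000: 36.643052
  t * PV_t at t = 2.0000: 47.549784
  t * PV_t at t = 2.5000: 57.846452
  t * PV_t at t = 3.0000: 67.557901
  t * PV_t at t = 3.5000: 76.708079
  t * PV_t at t = 4.0000: 85.320073
  t * PV_t at t = 4.5000: 93.416139
  t * PV_t at t = 5.0000: 101.017722
  t * PV_t at t = 5.5000: 108.145494
  t * PV_t at t = 6.0000: 114.819370
  t * PV_t at t = 6.5000: 121.058540
  t * PV_t at t = 7.0000: 4914.862429
Macaulay duration D = 5862.940903 / 988.508992 = 5.931095
Modified duration = D / (1 + y/m) = 5.931095 / (1 + 0.027500) = 5.772355

Answer: Modified duration = 5.7724
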